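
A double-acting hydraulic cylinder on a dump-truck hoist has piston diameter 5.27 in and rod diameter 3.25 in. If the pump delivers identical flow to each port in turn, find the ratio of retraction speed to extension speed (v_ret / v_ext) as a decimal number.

Cap-side area A_cap = π/4 × (5.27 in)² = 21.81 in^2
Rod-side annular area A_ann = π/4 × (5.27² − 3.25²) = 13.52 in^2
For equal Q, v ∝ 1/A, so v_ret/v_ext = A_cap/A_ann.

v_ret/v_ext ≈ 1.61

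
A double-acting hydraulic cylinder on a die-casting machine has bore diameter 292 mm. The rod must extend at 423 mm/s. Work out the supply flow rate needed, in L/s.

Cap-side area A_cap = π/4 × (292 mm)² = 66970 mm^2
Q = A × v

Q ≈ 28.3 L/s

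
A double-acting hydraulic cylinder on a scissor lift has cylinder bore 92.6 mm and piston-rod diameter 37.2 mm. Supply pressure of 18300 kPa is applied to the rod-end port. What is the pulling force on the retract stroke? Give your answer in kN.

Rod-side annular area A_ann = π/4 × (92.6² − 37.2²) = 5648 mm^2
On retraction the pressure acts on the annular area (bore minus rod).
F = P × A_ann

F ≈ 103 kN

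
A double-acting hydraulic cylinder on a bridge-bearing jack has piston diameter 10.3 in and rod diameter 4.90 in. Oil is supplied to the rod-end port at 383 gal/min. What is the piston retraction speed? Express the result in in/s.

Rod-side annular area A_ann = π/4 × (10.3² − 4.90²) = 64.47 in^2
Flow into the rod-end port fills the annular volume.
v = Q / A

v ≈ 22.9 in/s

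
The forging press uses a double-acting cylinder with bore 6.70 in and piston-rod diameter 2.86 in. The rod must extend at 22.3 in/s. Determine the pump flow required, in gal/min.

Q ≈ 204 gal/min

Cap-side area A_cap = π/4 × (6.70 in)² = 35.26 in^2
Q = A × v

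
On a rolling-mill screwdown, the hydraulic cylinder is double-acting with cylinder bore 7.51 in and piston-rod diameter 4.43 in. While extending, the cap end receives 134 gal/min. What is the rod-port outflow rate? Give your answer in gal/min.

Cap-side area A_cap = π/4 × (7.51 in)² = 44.30 in^2
Rod-side annular area A_ann = π/4 × (7.51² − 4.43²) = 28.88 in^2
Piston speed v = Q_in/A_cap; rod-end outflow Q_out = v × A_ann = Q_in × A_ann/A_cap.

Q_out ≈ 87.4 gal/min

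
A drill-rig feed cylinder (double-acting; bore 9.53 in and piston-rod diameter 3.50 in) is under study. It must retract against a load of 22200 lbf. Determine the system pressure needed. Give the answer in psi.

Rod-side annular area A_ann = π/4 × (9.53² − 3.50²) = 61.71 in^2
Retraction: pressure acts on the annular area.
P = F / A = 22200 lbf / A

P ≈ 360 psi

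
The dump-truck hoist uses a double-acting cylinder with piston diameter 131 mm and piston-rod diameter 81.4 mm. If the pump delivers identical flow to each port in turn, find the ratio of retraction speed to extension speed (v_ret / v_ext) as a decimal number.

v_ret/v_ext ≈ 1.63

Cap-side area A_cap = π/4 × (131 mm)² = 13480 mm^2
Rod-side annular area A_ann = π/4 × (131² − 81.4²) = 8274 mm^2
For equal Q, v ∝ 1/A, so v_ret/v_ext = A_cap/A_ann.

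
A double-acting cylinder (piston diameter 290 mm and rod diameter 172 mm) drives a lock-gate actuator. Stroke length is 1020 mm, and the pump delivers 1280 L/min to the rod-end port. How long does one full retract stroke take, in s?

Rod-side annular area A_ann = π/4 × (290² − 172²) = 42820 mm^2
Swept volume V = A × L; t = V / Q = A·L / Q

t ≈ 2.05 s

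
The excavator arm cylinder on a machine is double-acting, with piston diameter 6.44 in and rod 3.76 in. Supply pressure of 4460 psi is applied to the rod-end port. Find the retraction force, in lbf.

F ≈ 95800 lbf

Rod-side annular area A_ann = π/4 × (6.44² − 3.76²) = 21.47 in^2
On retraction the pressure acts on the annular area (bore minus rod).
F = P × A_ann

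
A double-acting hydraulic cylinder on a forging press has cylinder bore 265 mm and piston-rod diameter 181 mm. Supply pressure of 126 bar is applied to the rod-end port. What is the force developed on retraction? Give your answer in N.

F ≈ 3.71e5 N

Rod-side annular area A_ann = π/4 × (265² − 181²) = 29420 mm^2
On retraction the pressure acts on the annular area (bore minus rod).
F = P × A_ann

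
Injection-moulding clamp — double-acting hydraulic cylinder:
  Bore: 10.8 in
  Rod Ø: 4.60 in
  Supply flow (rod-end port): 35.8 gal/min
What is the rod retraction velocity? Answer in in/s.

Rod-side annular area A_ann = π/4 × (10.8² − 4.60²) = 74.99 in^2
Flow into the rod-end port fills the annular volume.
v = Q / A

v ≈ 1.84 in/s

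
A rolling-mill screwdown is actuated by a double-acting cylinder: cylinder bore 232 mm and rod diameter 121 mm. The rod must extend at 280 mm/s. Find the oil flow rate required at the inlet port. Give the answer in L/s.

Q ≈ 11.8 L/s

Cap-side area A_cap = π/4 × (232 mm)² = 42270 mm^2
Q = A × v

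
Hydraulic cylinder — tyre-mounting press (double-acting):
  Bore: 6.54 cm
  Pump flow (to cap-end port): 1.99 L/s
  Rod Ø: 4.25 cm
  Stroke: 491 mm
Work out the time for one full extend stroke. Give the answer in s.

t ≈ 0.829 s

Cap-side area A_cap = π/4 × (6.54 cm)² = 33.59 cm^2
Swept volume V = A × L; t = V / Q = A·L / Q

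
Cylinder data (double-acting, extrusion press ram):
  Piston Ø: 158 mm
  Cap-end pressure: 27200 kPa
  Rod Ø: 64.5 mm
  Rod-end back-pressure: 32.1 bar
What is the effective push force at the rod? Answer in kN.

Cap-side area A_cap = π/4 × (158 mm)² = 19610 mm^2
Rod-side annular area A_ann = π/4 × (158² − 64.5²) = 16340 mm^2
Net thrust = P_cap·A_cap − P_rod·A_ann = 533.3 kN − 52.45 kN

F ≈ 481 kN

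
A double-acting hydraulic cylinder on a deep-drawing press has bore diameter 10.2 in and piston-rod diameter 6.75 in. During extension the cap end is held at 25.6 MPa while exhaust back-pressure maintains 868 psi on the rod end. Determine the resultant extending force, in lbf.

Cap-side area A_cap = π/4 × (10.2 in)² = 81.71 in^2
Rod-side annular area A_ann = π/4 × (10.2² − 6.75²) = 45.93 in^2
Net thrust = P_cap·A_cap − P_rod·A_ann = 3.034e5 lbf − 39870 lbf

F ≈ 2.64e5 lbf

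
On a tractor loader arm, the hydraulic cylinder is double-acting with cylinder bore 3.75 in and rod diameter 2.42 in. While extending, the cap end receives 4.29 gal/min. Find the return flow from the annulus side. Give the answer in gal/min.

Cap-side area A_cap = π/4 × (3.75 in)² = 11.04 in^2
Rod-side annular area A_ann = π/4 × (3.75² − 2.42²) = 6.445 in^2
Piston speed v = Q_in/A_cap; rod-end outflow Q_out = v × A_ann = Q_in × A_ann/A_cap.

Q_out ≈ 2.50 gal/min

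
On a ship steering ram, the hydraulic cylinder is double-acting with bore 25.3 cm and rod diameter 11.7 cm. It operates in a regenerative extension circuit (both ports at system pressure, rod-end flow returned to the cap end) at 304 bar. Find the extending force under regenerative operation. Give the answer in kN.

With equal pressure on both faces, forces on the annular region cancel; the net push is pressure × rod cross-section.
Rod cross-section A_rod = π/4 × (11.7 cm)² = 107.5 cm^2
F = P × A_rod

F ≈ 327 kN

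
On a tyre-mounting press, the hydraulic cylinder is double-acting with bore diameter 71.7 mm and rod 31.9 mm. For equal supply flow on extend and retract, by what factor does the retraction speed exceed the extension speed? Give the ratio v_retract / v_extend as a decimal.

Cap-side area A_cap = π/4 × (71.7 mm)² = 4038 mm^2
Rod-side annular area A_ann = π/4 × (71.7² − 31.9²) = 3238 mm^2
For equal Q, v ∝ 1/A, so v_ret/v_ext = A_cap/A_ann.

v_ret/v_ext ≈ 1.25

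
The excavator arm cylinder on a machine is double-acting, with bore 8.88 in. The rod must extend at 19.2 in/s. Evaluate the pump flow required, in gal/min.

Q ≈ 309 gal/min

Cap-side area A_cap = π/4 × (8.88 in)² = 61.93 in^2
Q = A × v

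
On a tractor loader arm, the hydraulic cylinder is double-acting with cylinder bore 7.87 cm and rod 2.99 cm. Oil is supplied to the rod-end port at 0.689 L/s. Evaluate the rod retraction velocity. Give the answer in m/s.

Rod-side annular area A_ann = π/4 × (7.87² − 2.99²) = 41.62 cm^2
Flow into the rod-end port fills the annular volume.
v = Q / A

v ≈ 0.166 m/s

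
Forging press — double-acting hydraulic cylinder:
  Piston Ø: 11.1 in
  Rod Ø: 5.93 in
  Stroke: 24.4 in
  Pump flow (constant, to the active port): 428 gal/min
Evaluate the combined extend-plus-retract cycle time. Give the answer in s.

t ≈ 2.46 s

Cap-side area A_cap = π/4 × (11.1 in)² = 96.77 in^2
Rod-side annular area A_ann = π/4 × (11.1² − 5.93²) = 69.15 in^2
t_ext = A_cap·L/Q = 1.433 s
t_ret = A_ann·L/Q = 1.024 s
t_cycle = t_ext + t_ret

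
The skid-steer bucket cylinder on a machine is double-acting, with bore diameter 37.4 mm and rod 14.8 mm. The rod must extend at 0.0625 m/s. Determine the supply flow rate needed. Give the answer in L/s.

Q ≈ 0.0687 L/s

Cap-side area A_cap = π/4 × (37.4 mm)² = 1099 mm^2
Q = A × v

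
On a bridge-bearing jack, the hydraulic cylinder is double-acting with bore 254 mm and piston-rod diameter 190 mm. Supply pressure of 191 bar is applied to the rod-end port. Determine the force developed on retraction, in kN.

F ≈ 426 kN

Rod-side annular area A_ann = π/4 × (254² − 190²) = 22320 mm^2
On retraction the pressure acts on the annular area (bore minus rod).
F = P × A_ann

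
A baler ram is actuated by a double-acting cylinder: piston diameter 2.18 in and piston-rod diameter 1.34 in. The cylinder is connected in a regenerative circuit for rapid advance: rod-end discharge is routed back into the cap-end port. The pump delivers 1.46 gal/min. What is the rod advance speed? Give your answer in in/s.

v ≈ 3.99 in/s

In regeneration the rod-end outflow joins the pump flow into the cap end, so the net volume the pump must supply per unit advance equals the rod cross-section area.
Rod cross-section A_rod = π/4 × (1.34 in)² = 1.410 in^2
v = Q_pump / A_rod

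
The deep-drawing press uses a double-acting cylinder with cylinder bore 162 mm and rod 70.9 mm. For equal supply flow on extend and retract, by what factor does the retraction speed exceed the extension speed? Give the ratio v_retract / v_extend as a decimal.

Cap-side area A_cap = π/4 × (162 mm)² = 20610 mm^2
Rod-side annular area A_ann = π/4 × (162² − 70.9²) = 16660 mm^2
For equal Q, v ∝ 1/A, so v_ret/v_ext = A_cap/A_ann.

v_ret/v_ext ≈ 1.24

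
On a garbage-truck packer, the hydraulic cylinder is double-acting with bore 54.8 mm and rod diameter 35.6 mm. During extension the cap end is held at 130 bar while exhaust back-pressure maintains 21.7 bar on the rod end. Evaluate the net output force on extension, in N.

F ≈ 27700 N

Cap-side area A_cap = π/4 × (54.8 mm)² = 2359 mm^2
Rod-side annular area A_ann = π/4 × (54.8² − 35.6²) = 1363 mm^2
Net thrust = P_cap·A_cap − P_rod·A_ann = 30660 N − 2958 N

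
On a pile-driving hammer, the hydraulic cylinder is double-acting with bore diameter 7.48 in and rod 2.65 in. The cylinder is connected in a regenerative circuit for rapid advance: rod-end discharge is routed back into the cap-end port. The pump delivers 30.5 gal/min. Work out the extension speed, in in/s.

v ≈ 21.3 in/s

In regeneration the rod-end outflow joins the pump flow into the cap end, so the net volume the pump must supply per unit advance equals the rod cross-section area.
Rod cross-section A_rod = π/4 × (2.65 in)² = 5.515 in^2
v = Q_pump / A_rod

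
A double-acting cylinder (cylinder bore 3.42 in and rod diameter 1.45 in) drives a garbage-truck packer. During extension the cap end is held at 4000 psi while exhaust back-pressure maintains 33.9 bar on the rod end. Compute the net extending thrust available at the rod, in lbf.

F ≈ 33000 lbf

Cap-side area A_cap = π/4 × (3.42 in)² = 9.186 in^2
Rod-side annular area A_ann = π/4 × (3.42² − 1.45²) = 7.535 in^2
Net thrust = P_cap·A_cap − P_rod·A_ann = 36750 lbf − 3705 lbf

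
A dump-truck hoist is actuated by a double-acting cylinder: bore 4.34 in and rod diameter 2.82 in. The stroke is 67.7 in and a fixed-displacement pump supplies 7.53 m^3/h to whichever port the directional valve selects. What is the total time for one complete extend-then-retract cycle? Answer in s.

Cap-side area A_cap = π/4 × (4.34 in)² = 14.79 in^2
Rod-side annular area A_ann = π/4 × (4.34² − 2.82²) = 8.548 in^2
t_ext = A_cap·L/Q = 7.846 s
t_ret = A_ann·L/Q = 4.534 s
t_cycle = t_ext + t_ret

t ≈ 12.4 s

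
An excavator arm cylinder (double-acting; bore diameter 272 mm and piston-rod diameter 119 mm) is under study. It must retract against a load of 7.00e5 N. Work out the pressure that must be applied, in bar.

P ≈ 149 bar

Rod-side annular area A_ann = π/4 × (272² − 119²) = 46980 mm^2
Retraction: pressure acts on the annular area.
P = F / A = 7.00e5 N / A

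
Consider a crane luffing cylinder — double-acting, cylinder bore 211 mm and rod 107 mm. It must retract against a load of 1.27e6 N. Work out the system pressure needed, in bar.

Rod-side annular area A_ann = π/4 × (211² − 107²) = 25970 mm^2
Retraction: pressure acts on the annular area.
P = F / A = 1.27e6 N / A

P ≈ 489 bar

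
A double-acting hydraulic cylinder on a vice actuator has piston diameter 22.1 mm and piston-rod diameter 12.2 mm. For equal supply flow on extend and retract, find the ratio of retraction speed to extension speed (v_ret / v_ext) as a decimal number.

Cap-side area A_cap = π/4 × (22.1 mm)² = 383.6 mm^2
Rod-side annular area A_ann = π/4 × (22.1² − 12.2²) = 266.7 mm^2
For equal Q, v ∝ 1/A, so v_ret/v_ext = A_cap/A_ann.

v_ret/v_ext ≈ 1.44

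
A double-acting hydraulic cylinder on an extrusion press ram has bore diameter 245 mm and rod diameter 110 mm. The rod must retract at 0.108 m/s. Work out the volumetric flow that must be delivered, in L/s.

Q ≈ 4.07 L/s

Rod-side annular area A_ann = π/4 × (245² − 110²) = 37640 mm^2
Q = A × v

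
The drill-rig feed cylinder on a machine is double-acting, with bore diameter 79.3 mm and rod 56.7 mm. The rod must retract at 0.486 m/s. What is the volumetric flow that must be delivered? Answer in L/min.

Rod-side annular area A_ann = π/4 × (79.3² − 56.7²) = 2414 mm^2
Q = A × v

Q ≈ 70.4 L/min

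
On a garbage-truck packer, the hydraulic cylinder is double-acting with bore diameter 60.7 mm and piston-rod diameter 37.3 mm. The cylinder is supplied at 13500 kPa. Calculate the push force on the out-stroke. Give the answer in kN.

F ≈ 39.1 kN

Cap-side area A_cap = π/4 × (60.7 mm)² = 2894 mm^2
F = P × A_cap = 13500 kPa × A_cap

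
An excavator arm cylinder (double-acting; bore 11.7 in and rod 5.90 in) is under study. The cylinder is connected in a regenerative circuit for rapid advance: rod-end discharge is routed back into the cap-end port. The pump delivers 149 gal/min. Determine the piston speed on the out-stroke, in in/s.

In regeneration the rod-end outflow joins the pump flow into the cap end, so the net volume the pump must supply per unit advance equals the rod cross-section area.
Rod cross-section A_rod = π/4 × (5.90 in)² = 27.34 in^2
v = Q_pump / A_rod

v ≈ 21.0 in/s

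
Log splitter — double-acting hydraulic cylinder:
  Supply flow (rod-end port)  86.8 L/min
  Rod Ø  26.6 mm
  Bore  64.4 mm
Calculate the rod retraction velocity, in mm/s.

Rod-side annular area A_ann = π/4 × (64.4² − 26.6²) = 2702 mm^2
Flow into the rod-end port fills the annular volume.
v = Q / A

v ≈ 535 mm/s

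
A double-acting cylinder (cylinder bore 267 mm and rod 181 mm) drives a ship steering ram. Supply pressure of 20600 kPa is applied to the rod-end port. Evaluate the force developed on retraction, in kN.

F ≈ 623 kN

Rod-side annular area A_ann = π/4 × (267² − 181²) = 30260 mm^2
On retraction the pressure acts on the annular area (bore minus rod).
F = P × A_ann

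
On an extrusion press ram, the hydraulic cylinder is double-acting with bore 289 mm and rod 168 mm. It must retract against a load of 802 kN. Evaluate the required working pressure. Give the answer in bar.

Rod-side annular area A_ann = π/4 × (289² − 168²) = 43430 mm^2
Retraction: pressure acts on the annular area.
P = F / A = 802 kN / A

P ≈ 185 bar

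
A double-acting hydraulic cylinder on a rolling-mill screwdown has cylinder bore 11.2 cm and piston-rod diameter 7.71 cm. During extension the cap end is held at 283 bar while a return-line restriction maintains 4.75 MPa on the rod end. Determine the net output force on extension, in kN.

F ≈ 254 kN

Cap-side area A_cap = π/4 × (11.2 cm)² = 98.52 cm^2
Rod-side annular area A_ann = π/4 × (11.2² − 7.71²) = 51.83 cm^2
Net thrust = P_cap·A_cap − P_rod·A_ann = 278.8 kN − 24.62 kN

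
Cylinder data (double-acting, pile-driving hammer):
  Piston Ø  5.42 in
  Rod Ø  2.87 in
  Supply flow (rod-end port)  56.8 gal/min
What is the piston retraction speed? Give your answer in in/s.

v ≈ 13.2 in/s

Rod-side annular area A_ann = π/4 × (5.42² − 2.87²) = 16.60 in^2
Flow into the rod-end port fills the annular volume.
v = Q / A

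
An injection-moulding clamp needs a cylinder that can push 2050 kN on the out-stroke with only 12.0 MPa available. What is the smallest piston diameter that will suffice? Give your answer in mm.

D ≈ 466 mm

Extension force acts on the full piston face: F = P × (π/4)D².
D = √(4F / (πP)) = √(4 × 2050 kN / (π × 12.0 MPa))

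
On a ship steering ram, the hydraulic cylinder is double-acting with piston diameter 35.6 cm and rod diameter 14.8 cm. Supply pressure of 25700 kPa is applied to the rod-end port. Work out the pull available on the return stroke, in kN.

F ≈ 2120 kN

Rod-side annular area A_ann = π/4 × (35.6² − 14.8²) = 823.3 cm^2
On retraction the pressure acts on the annular area (bore minus rod).
F = P × A_ann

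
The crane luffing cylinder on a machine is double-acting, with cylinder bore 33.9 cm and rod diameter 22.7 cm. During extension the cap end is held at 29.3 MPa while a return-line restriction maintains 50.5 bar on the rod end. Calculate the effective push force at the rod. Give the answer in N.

F ≈ 2.39e6 N

Cap-side area A_cap = π/4 × (33.9 cm)² = 902.6 cm^2
Rod-side annular area A_ann = π/4 × (33.9² − 22.7²) = 497.9 cm^2
Net thrust = P_cap·A_cap − P_rod·A_ann = 2.645e6 N − 2.514e5 N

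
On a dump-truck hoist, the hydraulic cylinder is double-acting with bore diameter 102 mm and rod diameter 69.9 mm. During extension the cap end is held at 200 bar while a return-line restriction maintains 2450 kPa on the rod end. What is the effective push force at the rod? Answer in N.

Cap-side area A_cap = π/4 × (102 mm)² = 8171 mm^2
Rod-side annular area A_ann = π/4 × (102² − 69.9²) = 4334 mm^2
Net thrust = P_cap·A_cap − P_rod·A_ann = 1.634e5 N − 10620 N

F ≈ 1.53e5 N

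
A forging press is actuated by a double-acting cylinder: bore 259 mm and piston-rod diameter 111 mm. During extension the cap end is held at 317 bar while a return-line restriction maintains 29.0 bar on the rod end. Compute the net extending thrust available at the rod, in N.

Cap-side area A_cap = π/4 × (259 mm)² = 52690 mm^2
Rod-side annular area A_ann = π/4 × (259² − 111²) = 43010 mm^2
Net thrust = P_cap·A_cap − P_rod·A_ann = 1.670e6 N − 1.247e5 N

F ≈ 1.55e6 N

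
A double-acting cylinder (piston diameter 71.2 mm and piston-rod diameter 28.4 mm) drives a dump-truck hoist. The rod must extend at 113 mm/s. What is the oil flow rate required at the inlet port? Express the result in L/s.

Q ≈ 0.450 L/s

Cap-side area A_cap = π/4 × (71.2 mm)² = 3982 mm^2
Q = A × v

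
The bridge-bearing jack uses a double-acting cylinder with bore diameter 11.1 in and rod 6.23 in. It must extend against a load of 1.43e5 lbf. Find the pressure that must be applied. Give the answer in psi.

P ≈ 1480 psi

Cap-side area A_cap = π/4 × (11.1 in)² = 96.77 in^2
P = F / A = 1.43e5 lbf / A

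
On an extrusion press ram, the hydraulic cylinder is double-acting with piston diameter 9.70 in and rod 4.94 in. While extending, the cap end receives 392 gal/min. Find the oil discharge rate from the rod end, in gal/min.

Cap-side area A_cap = π/4 × (9.70 in)² = 73.90 in^2
Rod-side annular area A_ann = π/4 × (9.70² − 4.94²) = 54.73 in^2
Piston speed v = Q_in/A_cap; rod-end outflow Q_out = v × A_ann = Q_in × A_ann/A_cap.

Q_out ≈ 290 gal/min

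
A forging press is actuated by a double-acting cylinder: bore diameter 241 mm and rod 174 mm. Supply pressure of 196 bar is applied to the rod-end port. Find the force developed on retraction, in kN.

Rod-side annular area A_ann = π/4 × (241² − 174²) = 21840 mm^2
On retraction the pressure acts on the annular area (bore minus rod).
F = P × A_ann

F ≈ 428 kN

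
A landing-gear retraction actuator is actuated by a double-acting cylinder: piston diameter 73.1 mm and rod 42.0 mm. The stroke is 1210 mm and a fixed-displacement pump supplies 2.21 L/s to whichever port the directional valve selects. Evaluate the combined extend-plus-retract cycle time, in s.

t ≈ 3.84 s

Cap-side area A_cap = π/4 × (73.1 mm)² = 4197 mm^2
Rod-side annular area A_ann = π/4 × (73.1² − 42.0²) = 2811 mm^2
t_ext = A_cap·L/Q = 2.298 s
t_ret = A_ann·L/Q = 1.539 s
t_cycle = t_ext + t_ret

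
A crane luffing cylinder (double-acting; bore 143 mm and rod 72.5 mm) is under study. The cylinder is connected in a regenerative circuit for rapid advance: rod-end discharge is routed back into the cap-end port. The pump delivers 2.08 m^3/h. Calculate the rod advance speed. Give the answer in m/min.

In regeneration the rod-end outflow joins the pump flow into the cap end, so the net volume the pump must supply per unit advance equals the rod cross-section area.
Rod cross-section A_rod = π/4 × (72.5 mm)² = 4128 mm^2
v = Q_pump / A_rod

v ≈ 8.40 m/min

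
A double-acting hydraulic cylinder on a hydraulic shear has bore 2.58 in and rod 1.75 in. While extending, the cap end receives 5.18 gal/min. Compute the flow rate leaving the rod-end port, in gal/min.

Cap-side area A_cap = π/4 × (2.58 in)² = 5.228 in^2
Rod-side annular area A_ann = π/4 × (2.58² − 1.75²) = 2.823 in^2
Piston speed v = Q_in/A_cap; rod-end outflow Q_out = v × A_ann = Q_in × A_ann/A_cap.

Q_out ≈ 2.80 gal/min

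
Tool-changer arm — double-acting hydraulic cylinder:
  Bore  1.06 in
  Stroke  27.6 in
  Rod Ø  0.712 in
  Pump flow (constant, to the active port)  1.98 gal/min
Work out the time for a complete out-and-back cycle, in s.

Cap-side area A_cap = π/4 × (1.06 in)² = 0.8825 in^2
Rod-side annular area A_ann = π/4 × (1.06² − 0.712²) = 0.4843 in^2
t_ext = A_cap·L/Q = 3.195 s
t_ret = A_ann·L/Q = 1.754 s
t_cycle = t_ext + t_ret

t ≈ 4.95 s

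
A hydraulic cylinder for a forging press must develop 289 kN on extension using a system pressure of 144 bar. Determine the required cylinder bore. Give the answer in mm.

D ≈ 160 mm

Extension force acts on the full piston face: F = P × (π/4)D².
D = √(4F / (πP)) = √(4 × 289 kN / (π × 144 bar))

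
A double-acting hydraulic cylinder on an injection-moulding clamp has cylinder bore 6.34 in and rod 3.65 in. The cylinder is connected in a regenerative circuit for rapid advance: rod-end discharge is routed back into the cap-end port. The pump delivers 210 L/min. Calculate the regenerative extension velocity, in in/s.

In regeneration the rod-end outflow joins the pump flow into the cap end, so the net volume the pump must supply per unit advance equals the rod cross-section area.
Rod cross-section A_rod = π/4 × (3.65 in)² = 10.46 in^2
v = Q_pump / A_rod

v ≈ 20.4 in/s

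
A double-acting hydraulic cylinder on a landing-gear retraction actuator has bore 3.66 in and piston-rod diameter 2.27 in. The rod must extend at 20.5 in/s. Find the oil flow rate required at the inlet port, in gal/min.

Cap-side area A_cap = π/4 × (3.66 in)² = 10.52 in^2
Q = A × v

Q ≈ 56.0 gal/min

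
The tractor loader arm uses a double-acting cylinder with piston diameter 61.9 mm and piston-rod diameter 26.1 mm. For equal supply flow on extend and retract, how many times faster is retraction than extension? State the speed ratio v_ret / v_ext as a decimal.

v_ret/v_ext ≈ 1.22

Cap-side area A_cap = π/4 × (61.9 mm)² = 3009 mm^2
Rod-side annular area A_ann = π/4 × (61.9² − 26.1²) = 2474 mm^2
For equal Q, v ∝ 1/A, so v_ret/v_ext = A_cap/A_ann.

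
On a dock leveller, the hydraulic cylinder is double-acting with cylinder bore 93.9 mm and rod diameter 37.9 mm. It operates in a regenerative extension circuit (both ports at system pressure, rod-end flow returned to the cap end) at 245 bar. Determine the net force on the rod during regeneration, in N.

With equal pressure on both faces, forces on the annular region cancel; the net push is pressure × rod cross-section.
Rod cross-section A_rod = π/4 × (37.9 mm)² = 1128 mm^2
F = P × A_rod

F ≈ 27600 N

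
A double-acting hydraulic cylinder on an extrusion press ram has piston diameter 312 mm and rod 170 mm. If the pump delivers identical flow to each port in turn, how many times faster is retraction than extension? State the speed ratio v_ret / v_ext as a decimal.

Cap-side area A_cap = π/4 × (312 mm)² = 76450 mm^2
Rod-side annular area A_ann = π/4 × (312² − 170²) = 53760 mm^2
For equal Q, v ∝ 1/A, so v_ret/v_ext = A_cap/A_ann.

v_ret/v_ext ≈ 1.42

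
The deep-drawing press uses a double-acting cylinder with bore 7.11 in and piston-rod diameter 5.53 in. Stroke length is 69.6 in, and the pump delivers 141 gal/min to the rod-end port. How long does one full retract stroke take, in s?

t ≈ 2.01 s

Rod-side annular area A_ann = π/4 × (7.11² − 5.53²) = 15.69 in^2
Swept volume V = A × L; t = V / Q = A·L / Q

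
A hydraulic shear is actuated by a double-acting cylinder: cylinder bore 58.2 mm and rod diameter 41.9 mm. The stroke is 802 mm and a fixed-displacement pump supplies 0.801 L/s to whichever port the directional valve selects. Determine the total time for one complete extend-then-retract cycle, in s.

t ≈ 3.95 s

Cap-side area A_cap = π/4 × (58.2 mm)² = 2660 mm^2
Rod-side annular area A_ann = π/4 × (58.2² − 41.9²) = 1281 mm^2
t_ext = A_cap·L/Q = 2.664 s
t_ret = A_ann·L/Q = 1.283 s
t_cycle = t_ext + t_ret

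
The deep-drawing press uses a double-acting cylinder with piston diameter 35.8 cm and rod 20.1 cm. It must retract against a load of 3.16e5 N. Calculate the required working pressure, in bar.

Rod-side annular area A_ann = π/4 × (35.8² − 20.1²) = 689.3 cm^2
Retraction: pressure acts on the annular area.
P = F / A = 3.16e5 N / A

P ≈ 45.8 bar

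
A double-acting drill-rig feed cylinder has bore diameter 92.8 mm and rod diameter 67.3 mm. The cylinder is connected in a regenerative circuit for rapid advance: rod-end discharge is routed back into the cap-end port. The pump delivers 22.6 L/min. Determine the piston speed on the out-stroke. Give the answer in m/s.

v ≈ 0.106 m/s

In regeneration the rod-end outflow joins the pump flow into the cap end, so the net volume the pump must supply per unit advance equals the rod cross-section area.
Rod cross-section A_rod = π/4 × (67.3 mm)² = 3557 mm^2
v = Q_pump / A_rod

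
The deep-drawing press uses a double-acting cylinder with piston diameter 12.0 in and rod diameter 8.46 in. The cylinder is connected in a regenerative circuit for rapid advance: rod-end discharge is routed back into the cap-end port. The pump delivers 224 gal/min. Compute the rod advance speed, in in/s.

In regeneration the rod-end outflow joins the pump flow into the cap end, so the net volume the pump must supply per unit advance equals the rod cross-section area.
Rod cross-section A_rod = π/4 × (8.46 in)² = 56.21 in^2
v = Q_pump / A_rod

v ≈ 15.3 in/s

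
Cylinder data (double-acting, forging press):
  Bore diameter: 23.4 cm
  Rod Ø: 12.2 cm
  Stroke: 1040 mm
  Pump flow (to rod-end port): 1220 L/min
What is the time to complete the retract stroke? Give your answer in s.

Rod-side annular area A_ann = π/4 × (23.4² − 12.2²) = 313.2 cm^2
Swept volume V = A × L; t = V / Q = A·L / Q

t ≈ 1.60 s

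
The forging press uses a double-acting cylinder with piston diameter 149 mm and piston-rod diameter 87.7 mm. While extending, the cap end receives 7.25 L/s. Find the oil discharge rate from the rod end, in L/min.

Cap-side area A_cap = π/4 × (149 mm)² = 17440 mm^2
Rod-side annular area A_ann = π/4 × (149² − 87.7²) = 11400 mm^2
Piston speed v = Q_in/A_cap; rod-end outflow Q_out = v × A_ann = Q_in × A_ann/A_cap.

Q_out ≈ 284 L/min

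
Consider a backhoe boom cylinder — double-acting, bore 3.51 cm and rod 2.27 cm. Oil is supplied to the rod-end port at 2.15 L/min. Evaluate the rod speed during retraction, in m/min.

v ≈ 3.82 m/min

Rod-side annular area A_ann = π/4 × (3.51² − 2.27²) = 5.629 cm^2
Flow into the rod-end port fills the annular volume.
v = Q / A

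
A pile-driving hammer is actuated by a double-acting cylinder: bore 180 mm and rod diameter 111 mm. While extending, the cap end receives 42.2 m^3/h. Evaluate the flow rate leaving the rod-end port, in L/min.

Cap-side area A_cap = π/4 × (180 mm)² = 25450 mm^2
Rod-side annular area A_ann = π/4 × (180² − 111²) = 15770 mm^2
Piston speed v = Q_in/A_cap; rod-end outflow Q_out = v × A_ann = Q_in × A_ann/A_cap.

Q_out ≈ 436 L/min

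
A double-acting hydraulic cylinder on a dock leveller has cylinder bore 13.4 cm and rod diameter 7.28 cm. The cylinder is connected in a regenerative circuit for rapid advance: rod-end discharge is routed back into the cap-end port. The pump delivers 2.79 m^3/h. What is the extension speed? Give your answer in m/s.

In regeneration the rod-end outflow joins the pump flow into the cap end, so the net volume the pump must supply per unit advance equals the rod cross-section area.
Rod cross-section A_rod = π/4 × (7.28 cm)² = 41.62 cm^2
v = Q_pump / A_rod

v ≈ 0.186 m/s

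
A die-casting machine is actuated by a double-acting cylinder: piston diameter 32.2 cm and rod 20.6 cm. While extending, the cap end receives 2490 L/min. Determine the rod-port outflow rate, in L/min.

Cap-side area A_cap = π/4 × (32.2 cm)² = 814.3 cm^2
Rod-side annular area A_ann = π/4 × (32.2² − 20.6²) = 481.0 cm^2
Piston speed v = Q_in/A_cap; rod-end outflow Q_out = v × A_ann = Q_in × A_ann/A_cap.

Q_out ≈ 1470 L/min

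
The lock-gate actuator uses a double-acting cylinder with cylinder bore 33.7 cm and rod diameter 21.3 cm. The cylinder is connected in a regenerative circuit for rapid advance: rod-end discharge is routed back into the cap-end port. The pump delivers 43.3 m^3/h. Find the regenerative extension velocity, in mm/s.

In regeneration the rod-end outflow joins the pump flow into the cap end, so the net volume the pump must supply per unit advance equals the rod cross-section area.
Rod cross-section A_rod = π/4 × (21.3 cm)² = 356.3 cm^2
v = Q_pump / A_rod

v ≈ 338 mm/s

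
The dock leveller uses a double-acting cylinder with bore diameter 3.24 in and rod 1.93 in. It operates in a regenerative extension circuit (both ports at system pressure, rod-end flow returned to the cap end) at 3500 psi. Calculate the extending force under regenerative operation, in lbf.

With equal pressure on both faces, forces on the annular region cancel; the net push is pressure × rod cross-section.
Rod cross-section A_rod = π/4 × (1.93 in)² = 2.926 in^2
F = P × A_rod

F ≈ 10200 lbf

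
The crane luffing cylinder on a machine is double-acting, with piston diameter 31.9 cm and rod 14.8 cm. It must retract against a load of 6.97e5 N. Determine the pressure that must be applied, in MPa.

Rod-side annular area A_ann = π/4 × (31.9² − 14.8²) = 627.2 cm^2
Retraction: pressure acts on the annular area.
P = F / A = 6.97e5 N / A

P ≈ 11.1 MPa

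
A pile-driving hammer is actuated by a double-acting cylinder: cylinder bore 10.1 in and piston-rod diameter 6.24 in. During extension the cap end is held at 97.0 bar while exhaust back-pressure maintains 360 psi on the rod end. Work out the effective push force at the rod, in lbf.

Cap-side area A_cap = π/4 × (10.1 in)² = 80.12 in^2
Rod-side annular area A_ann = π/4 × (10.1² − 6.24²) = 49.54 in^2
Net thrust = P_cap·A_cap − P_rod·A_ann = 1.127e5 lbf − 17830 lbf

F ≈ 94900 lbf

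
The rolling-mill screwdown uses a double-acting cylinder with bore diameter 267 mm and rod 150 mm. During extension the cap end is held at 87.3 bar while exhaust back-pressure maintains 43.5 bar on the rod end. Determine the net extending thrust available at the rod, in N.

Cap-side area A_cap = π/4 × (267 mm)² = 55990 mm^2
Rod-side annular area A_ann = π/4 × (267² − 150²) = 38320 mm^2
Net thrust = P_cap·A_cap − P_rod·A_ann = 4.888e5 N − 1.667e5 N

F ≈ 3.22e5 N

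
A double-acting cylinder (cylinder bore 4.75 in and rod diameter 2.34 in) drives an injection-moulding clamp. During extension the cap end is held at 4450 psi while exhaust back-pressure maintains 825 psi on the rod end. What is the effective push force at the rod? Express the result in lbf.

F ≈ 67800 lbf

Cap-side area A_cap = π/4 × (4.75 in)² = 17.72 in^2
Rod-side annular area A_ann = π/4 × (4.75² − 2.34²) = 13.42 in^2
Net thrust = P_cap·A_cap − P_rod·A_ann = 78860 lbf − 11070 lbf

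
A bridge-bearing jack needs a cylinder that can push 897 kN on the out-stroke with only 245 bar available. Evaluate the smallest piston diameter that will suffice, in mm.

D ≈ 216 mm

Extension force acts on the full piston face: F = P × (π/4)D².
D = √(4F / (πP)) = √(4 × 897 kN / (π × 245 bar))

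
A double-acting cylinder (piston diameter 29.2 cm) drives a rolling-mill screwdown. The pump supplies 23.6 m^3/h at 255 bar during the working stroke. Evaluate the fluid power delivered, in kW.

W ≈ 167 kW

Hydraulic power = P × Q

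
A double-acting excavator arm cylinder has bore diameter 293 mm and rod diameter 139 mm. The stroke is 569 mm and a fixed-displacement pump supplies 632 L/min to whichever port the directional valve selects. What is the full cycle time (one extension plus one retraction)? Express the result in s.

Cap-side area A_cap = π/4 × (293 mm)² = 67430 mm^2
Rod-side annular area A_ann = π/4 × (293² − 139²) = 52250 mm^2
t_ext = A_cap·L/Q = 3.642 s
t_ret = A_ann·L/Q = 2.823 s
t_cycle = t_ext + t_ret

t ≈ 6.46 s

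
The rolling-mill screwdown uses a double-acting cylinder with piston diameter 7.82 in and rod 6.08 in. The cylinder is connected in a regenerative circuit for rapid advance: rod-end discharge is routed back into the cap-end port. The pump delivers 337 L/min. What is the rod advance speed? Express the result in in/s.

In regeneration the rod-end outflow joins the pump flow into the cap end, so the net volume the pump must supply per unit advance equals the rod cross-section area.
Rod cross-section A_rod = π/4 × (6.08 in)² = 29.03 in^2
v = Q_pump / A_rod

v ≈ 11.8 in/s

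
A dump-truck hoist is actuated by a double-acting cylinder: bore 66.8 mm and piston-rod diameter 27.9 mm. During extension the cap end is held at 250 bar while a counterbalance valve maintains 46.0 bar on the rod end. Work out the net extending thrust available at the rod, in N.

Cap-side area A_cap = π/4 × (66.8 mm)² = 3505 mm^2
Rod-side annular area A_ann = π/4 × (66.8² − 27.9²) = 2893 mm^2
Net thrust = P_cap·A_cap − P_rod·A_ann = 87620 N − 13310 N

F ≈ 74300 N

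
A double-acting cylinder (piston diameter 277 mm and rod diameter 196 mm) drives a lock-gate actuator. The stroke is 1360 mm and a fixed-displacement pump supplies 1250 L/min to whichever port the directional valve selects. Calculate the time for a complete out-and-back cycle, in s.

t ≈ 5.90 s

Cap-side area A_cap = π/4 × (277 mm)² = 60260 mm^2
Rod-side annular area A_ann = π/4 × (277² − 196²) = 30090 mm^2
t_ext = A_cap·L/Q = 3.934 s
t_ret = A_ann·L/Q = 1.964 s
t_cycle = t_ext + t_ret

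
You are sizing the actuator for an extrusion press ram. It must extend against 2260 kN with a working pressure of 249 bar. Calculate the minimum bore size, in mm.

D ≈ 340 mm

Extension force acts on the full piston face: F = P × (π/4)D².
D = √(4F / (πP)) = √(4 × 2260 kN / (π × 249 bar))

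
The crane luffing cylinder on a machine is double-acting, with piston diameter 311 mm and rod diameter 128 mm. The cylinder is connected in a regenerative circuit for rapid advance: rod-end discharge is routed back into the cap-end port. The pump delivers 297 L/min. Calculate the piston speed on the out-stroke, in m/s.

In regeneration the rod-end outflow joins the pump flow into the cap end, so the net volume the pump must supply per unit advance equals the rod cross-section area.
Rod cross-section A_rod = π/4 × (128 mm)² = 12870 mm^2
v = Q_pump / A_rod

v ≈ 0.385 m/s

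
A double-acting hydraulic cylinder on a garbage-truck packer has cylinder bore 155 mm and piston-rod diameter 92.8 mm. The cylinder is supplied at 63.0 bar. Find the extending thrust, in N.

Cap-side area A_cap = π/4 × (155 mm)² = 18870 mm^2
F = P × A_cap = 63.0 bar × A_cap

F ≈ 1.19e5 N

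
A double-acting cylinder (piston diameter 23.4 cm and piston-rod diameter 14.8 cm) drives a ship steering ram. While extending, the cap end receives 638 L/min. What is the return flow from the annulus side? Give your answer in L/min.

Q_out ≈ 383 L/min

Cap-side area A_cap = π/4 × (23.4 cm)² = 430.1 cm^2
Rod-side annular area A_ann = π/4 × (23.4² − 14.8²) = 258.0 cm^2
Piston speed v = Q_in/A_cap; rod-end outflow Q_out = v × A_ann = Q_in × A_ann/A_cap.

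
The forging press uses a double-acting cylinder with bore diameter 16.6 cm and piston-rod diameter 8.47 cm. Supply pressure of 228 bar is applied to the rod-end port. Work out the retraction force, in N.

F ≈ 3.65e5 N

Rod-side annular area A_ann = π/4 × (16.6² − 8.47²) = 160.1 cm^2
On retraction the pressure acts on the annular area (bore minus rod).
F = P × A_ann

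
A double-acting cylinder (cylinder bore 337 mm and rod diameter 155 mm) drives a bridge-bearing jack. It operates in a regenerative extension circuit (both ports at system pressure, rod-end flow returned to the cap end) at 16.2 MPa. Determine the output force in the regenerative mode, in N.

With equal pressure on both faces, forces on the annular region cancel; the net push is pressure × rod cross-section.
Rod cross-section A_rod = π/4 × (155 mm)² = 18870 mm^2
F = P × A_rod

F ≈ 3.06e5 N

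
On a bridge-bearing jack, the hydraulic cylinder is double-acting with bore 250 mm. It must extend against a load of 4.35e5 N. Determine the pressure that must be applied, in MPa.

P ≈ 8.86 MPa

Cap-side area A_cap = π/4 × (250 mm)² = 49090 mm^2
P = F / A = 4.35e5 N / A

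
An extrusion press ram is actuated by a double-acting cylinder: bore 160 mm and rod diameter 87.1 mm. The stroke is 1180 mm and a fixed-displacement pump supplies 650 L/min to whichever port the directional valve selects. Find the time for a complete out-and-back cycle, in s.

t ≈ 3.73 s

Cap-side area A_cap = π/4 × (160 mm)² = 20110 mm^2
Rod-side annular area A_ann = π/4 × (160² − 87.1²) = 14150 mm^2
t_ext = A_cap·L/Q = 2.190 s
t_ret = A_ann·L/Q = 1.541 s
t_cycle = t_ext + t_ret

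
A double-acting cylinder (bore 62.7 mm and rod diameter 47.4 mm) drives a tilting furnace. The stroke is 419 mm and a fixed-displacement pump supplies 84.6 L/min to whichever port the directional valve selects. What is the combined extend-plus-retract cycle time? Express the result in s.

t ≈ 1.31 s

Cap-side area A_cap = π/4 × (62.7 mm)² = 3088 mm^2
Rod-side annular area A_ann = π/4 × (62.7² − 47.4²) = 1323 mm^2
t_ext = A_cap·L/Q = 0.9175 s
t_ret = A_ann·L/Q = 0.3932 s
t_cycle = t_ext + t_ret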